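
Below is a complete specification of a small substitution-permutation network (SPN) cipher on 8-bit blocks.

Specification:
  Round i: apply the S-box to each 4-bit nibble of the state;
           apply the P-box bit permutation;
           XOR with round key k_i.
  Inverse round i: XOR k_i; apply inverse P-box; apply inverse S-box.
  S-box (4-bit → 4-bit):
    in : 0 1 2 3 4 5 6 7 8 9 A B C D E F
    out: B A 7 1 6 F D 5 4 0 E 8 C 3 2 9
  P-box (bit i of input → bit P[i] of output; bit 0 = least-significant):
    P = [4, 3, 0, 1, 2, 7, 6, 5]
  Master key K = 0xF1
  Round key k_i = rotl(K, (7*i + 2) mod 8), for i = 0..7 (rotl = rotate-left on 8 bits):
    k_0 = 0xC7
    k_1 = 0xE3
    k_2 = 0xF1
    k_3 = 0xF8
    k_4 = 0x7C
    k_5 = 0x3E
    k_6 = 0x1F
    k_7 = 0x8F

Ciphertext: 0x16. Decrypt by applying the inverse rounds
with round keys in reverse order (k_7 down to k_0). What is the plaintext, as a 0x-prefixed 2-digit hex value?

s_0 = ciphertext = 0x16
s_1 = InvRound(s_0, k_7) = 0xE2
s_2 = InvRound(s_1, k_6) = 0x52
s_3 = InvRound(s_2, k_5) = 0x6E
s_4 = InvRound(s_3, k_4) = 0x9F
s_5 = InvRound(s_4, k_3) = 0x6C
s_6 = InvRound(s_5, k_2) = 0xD2
s_7 = InvRound(s_6, k_1) = 0xB7
s_8 = InvRound(s_7, k_0) = 0xC3

0xC3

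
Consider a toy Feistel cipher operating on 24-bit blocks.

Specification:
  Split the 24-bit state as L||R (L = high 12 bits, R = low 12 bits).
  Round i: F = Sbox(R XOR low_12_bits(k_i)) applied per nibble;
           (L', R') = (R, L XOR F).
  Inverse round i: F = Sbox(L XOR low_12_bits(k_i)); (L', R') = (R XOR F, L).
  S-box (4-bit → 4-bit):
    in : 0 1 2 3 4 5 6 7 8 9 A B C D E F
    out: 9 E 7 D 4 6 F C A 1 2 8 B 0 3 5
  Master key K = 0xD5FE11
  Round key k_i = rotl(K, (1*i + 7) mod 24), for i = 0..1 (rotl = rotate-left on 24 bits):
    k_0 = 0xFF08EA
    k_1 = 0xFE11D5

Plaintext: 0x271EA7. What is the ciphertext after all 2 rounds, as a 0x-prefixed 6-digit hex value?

0xD31593

s_0 = plaintext = 0x271EA7
s_1 = Round(s_0, k_0) = 0xEA7D31
s_2 = Round(s_1, k_1) = 0xD31593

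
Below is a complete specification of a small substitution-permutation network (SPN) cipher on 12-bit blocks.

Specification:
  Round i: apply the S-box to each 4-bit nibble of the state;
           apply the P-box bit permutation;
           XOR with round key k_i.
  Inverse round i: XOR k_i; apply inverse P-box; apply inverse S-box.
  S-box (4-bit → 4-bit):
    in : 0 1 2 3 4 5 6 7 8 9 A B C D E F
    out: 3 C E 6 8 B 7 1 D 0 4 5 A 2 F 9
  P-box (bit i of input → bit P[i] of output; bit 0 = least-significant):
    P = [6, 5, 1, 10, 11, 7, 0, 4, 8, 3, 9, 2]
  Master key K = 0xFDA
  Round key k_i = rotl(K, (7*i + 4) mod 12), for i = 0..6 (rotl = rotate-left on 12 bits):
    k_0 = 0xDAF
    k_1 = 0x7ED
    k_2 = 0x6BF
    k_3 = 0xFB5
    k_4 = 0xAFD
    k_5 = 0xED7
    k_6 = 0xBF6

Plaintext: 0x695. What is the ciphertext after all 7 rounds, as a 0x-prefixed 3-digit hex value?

0xDDF

s_0 = plaintext = 0x695
s_1 = Round(s_0, k_0) = 0xAC7
s_2 = Round(s_1, k_1) = 0x53D
s_3 = Round(s_2, k_2) = 0x712
s_4 = Round(s_3, k_3) = 0xA86
s_5 = Round(s_4, k_4) = 0x08E
s_6 = Round(s_5, k_5) = 0x3AC
s_7 = Round(s_6, k_6) = 0xDDF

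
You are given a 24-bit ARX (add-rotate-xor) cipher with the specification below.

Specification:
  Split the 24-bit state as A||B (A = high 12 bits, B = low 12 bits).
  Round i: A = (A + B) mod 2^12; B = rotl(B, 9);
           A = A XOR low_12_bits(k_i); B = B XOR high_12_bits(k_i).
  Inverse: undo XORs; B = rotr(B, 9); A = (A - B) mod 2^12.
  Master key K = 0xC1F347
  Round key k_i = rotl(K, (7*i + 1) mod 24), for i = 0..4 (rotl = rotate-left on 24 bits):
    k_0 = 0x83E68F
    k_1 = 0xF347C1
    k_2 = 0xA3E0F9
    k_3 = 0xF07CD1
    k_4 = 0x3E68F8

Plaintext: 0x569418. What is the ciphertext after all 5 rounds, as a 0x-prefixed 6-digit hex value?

s_0 = plaintext = 0x569418
s_1 = Round(s_0, k_0) = 0xF0E8BD
s_2 = Round(s_1, k_1) = 0x00A423
s_3 = Round(s_2, k_2) = 0x4D4CBA
s_4 = Round(s_3, k_3) = 0xD5FA90
s_5 = Round(s_4, k_4) = 0xF172B4

0xF172B4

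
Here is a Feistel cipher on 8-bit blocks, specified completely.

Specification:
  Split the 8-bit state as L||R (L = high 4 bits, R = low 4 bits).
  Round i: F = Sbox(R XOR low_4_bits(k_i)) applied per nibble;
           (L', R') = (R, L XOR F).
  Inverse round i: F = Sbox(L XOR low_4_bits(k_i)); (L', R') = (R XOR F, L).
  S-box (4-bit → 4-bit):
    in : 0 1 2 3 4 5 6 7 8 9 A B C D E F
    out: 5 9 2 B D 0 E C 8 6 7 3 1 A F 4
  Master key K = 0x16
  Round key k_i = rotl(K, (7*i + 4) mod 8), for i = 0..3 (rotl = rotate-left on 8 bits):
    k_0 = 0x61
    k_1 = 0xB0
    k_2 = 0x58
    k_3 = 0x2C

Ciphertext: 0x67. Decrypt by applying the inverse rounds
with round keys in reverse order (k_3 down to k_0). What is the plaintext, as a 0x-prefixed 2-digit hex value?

0x1F

s_0 = ciphertext = 0x67
s_1 = InvRound(s_0, k_3) = 0x06
s_2 = InvRound(s_1, k_2) = 0xE0
s_3 = InvRound(s_2, k_1) = 0xFE
s_4 = InvRound(s_3, k_0) = 0x1F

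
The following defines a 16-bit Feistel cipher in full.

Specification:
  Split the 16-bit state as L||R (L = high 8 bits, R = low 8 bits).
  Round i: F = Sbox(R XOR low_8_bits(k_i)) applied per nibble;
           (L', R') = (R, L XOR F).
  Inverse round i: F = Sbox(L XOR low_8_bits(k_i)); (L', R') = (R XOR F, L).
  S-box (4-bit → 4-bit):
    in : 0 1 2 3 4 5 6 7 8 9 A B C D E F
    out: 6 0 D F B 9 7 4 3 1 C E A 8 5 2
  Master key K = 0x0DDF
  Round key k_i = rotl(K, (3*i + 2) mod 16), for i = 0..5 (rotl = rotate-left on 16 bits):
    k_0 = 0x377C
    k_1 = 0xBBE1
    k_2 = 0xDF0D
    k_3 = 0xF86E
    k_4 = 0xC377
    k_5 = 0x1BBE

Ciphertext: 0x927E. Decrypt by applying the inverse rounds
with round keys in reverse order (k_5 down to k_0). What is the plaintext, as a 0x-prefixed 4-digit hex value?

s_0 = ciphertext = 0x927E
s_1 = InvRound(s_0, k_5) = 0xA492
s_2 = InvRound(s_1, k_4) = 0x1DA4
s_3 = InvRound(s_2, k_3) = 0xEB1D
s_4 = InvRound(s_3, k_2) = 0x4AEB
s_5 = InvRound(s_4, k_1) = 0x254A
s_6 = InvRound(s_5, k_0) = 0xDB25

0xDB25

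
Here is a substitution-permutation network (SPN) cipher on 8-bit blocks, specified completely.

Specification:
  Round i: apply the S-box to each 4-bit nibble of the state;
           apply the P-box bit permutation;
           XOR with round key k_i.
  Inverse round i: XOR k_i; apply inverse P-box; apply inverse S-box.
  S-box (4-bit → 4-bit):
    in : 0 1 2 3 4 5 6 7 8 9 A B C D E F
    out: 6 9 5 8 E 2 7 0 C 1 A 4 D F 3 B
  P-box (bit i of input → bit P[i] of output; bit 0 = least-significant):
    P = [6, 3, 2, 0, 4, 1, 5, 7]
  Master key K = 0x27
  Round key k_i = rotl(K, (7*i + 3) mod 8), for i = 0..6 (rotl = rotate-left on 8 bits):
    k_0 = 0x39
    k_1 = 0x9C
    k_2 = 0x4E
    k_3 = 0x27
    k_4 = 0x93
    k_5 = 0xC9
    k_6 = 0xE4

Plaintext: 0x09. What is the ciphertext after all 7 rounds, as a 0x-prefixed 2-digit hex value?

0x0F

s_0 = plaintext = 0x09
s_1 = Round(s_0, k_0) = 0x5B
s_2 = Round(s_1, k_1) = 0x9A
s_3 = Round(s_2, k_2) = 0x57
s_4 = Round(s_3, k_3) = 0x25
s_5 = Round(s_4, k_4) = 0xAB
s_6 = Round(s_5, k_5) = 0x4F
s_7 = Round(s_6, k_6) = 0x0F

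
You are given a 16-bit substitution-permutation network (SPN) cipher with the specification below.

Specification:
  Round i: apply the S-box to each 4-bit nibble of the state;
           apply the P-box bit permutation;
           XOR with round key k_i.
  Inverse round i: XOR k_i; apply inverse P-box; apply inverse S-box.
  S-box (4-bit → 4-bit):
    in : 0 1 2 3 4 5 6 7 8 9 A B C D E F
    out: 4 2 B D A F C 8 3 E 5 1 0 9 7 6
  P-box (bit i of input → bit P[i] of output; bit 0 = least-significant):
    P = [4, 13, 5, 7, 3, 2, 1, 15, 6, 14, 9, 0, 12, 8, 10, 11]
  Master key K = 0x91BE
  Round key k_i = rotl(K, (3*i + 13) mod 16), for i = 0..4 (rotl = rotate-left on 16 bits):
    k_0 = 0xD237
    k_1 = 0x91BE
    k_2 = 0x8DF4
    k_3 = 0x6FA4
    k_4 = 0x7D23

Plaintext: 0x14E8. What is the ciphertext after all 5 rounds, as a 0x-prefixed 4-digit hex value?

s_0 = plaintext = 0x14E8
s_1 = Round(s_0, k_0) = 0xB328
s_2 = Round(s_1, k_1) = 0x23E3
s_3 = Round(s_2, k_2) = 0x960B
s_4 = Round(s_3, k_3) = 0x60B7
s_5 = Round(s_4, k_4) = 0x73AB

0x73AB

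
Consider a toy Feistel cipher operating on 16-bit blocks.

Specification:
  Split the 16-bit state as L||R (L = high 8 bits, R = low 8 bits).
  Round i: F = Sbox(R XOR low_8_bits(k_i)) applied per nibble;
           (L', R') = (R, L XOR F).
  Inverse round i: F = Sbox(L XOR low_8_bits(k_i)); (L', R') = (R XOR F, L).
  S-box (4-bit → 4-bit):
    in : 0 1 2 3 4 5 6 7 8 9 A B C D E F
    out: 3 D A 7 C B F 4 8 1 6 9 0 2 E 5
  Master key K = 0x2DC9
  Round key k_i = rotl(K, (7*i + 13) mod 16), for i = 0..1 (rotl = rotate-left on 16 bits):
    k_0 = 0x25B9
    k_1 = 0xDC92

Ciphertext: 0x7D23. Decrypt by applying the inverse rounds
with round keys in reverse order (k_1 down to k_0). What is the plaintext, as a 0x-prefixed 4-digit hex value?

s_0 = ciphertext = 0x7D23
s_1 = InvRound(s_0, k_1) = 0xC67D
s_2 = InvRound(s_1, k_0) = 0x38C6

0x38C6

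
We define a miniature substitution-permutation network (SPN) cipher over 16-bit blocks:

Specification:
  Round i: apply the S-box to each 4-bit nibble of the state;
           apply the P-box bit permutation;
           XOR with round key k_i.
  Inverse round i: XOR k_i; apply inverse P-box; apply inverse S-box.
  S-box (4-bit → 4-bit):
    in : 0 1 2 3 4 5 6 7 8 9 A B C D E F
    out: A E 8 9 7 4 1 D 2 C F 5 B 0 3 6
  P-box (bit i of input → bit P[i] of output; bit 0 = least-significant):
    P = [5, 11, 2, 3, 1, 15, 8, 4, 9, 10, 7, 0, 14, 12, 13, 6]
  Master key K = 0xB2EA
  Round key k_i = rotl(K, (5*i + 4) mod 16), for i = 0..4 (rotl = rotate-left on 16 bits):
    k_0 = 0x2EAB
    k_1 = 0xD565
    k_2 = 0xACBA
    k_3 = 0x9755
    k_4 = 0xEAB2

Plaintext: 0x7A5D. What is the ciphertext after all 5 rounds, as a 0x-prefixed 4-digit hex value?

s_0 = plaintext = 0x7A5D
s_1 = Round(s_0, k_0) = 0x496A
s_2 = Round(s_1, k_1) = 0xADCA
s_3 = Round(s_2, k_2) = 0x54C4
s_4 = Round(s_3, k_3) = 0x39E3
s_5 = Round(s_4, k_4) = 0x2A59

0x2A59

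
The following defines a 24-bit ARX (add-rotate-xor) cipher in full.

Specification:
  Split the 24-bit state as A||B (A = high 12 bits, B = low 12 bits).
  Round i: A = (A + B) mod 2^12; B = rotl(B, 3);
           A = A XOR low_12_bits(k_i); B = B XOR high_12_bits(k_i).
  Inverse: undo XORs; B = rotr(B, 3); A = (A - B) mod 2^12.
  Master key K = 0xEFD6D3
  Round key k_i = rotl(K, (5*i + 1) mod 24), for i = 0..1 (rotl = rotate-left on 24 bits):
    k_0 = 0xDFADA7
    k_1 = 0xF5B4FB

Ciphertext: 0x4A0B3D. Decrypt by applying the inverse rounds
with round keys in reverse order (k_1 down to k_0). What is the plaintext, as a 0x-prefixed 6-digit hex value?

0x23AC2E

s_0 = ciphertext = 0x4A0B3D
s_1 = InvRound(s_0, k_1) = 0x3CFC8C
s_2 = InvRound(s_1, k_0) = 0x23AC2E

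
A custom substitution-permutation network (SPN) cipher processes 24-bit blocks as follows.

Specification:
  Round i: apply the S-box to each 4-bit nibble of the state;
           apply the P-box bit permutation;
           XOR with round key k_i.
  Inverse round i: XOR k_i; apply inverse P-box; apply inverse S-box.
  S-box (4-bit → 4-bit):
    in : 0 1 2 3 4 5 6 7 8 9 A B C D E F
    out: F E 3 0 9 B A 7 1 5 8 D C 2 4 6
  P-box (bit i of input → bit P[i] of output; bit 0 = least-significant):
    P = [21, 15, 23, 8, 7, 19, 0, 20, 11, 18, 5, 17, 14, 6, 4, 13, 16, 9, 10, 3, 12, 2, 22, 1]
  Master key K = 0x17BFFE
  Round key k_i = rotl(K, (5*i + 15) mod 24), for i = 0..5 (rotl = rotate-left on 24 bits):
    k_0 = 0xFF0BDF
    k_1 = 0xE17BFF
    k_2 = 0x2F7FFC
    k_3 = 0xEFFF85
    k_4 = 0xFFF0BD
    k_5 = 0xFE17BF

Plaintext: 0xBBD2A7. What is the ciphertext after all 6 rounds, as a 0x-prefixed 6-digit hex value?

0xCF30A1

s_0 = plaintext = 0xBBD2A7
s_1 = Round(s_0, k_0) = 0x0A9795
s_2 = Round(s_1, k_1) = 0x85A240
s_3 = Round(s_2, k_2) = 0x9AC474
s_4 = Round(s_3, k_3) = 0x85C61C
s_5 = Round(s_4, k_4) = 0x60C3A4
s_6 = Round(s_5, k_5) = 0xCF30A1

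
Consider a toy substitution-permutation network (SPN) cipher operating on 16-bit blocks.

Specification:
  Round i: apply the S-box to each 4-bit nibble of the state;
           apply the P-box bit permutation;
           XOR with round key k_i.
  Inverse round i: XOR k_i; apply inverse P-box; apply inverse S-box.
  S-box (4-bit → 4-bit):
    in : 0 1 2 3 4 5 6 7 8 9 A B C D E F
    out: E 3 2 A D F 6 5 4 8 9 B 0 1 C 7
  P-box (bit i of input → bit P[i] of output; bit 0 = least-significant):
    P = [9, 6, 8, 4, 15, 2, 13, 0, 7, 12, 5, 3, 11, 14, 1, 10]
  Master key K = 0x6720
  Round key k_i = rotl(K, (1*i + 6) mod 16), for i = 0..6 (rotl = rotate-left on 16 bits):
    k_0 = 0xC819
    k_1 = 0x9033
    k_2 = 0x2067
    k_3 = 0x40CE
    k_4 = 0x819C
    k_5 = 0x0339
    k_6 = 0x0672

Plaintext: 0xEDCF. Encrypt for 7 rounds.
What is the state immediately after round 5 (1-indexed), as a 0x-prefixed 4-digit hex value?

0x9F53

s_0 = plaintext = 0xEDCF
s_1 = Round(s_0, k_0) = 0xCFDB
s_2 = Round(s_1, k_1) = 0x02C3
s_3 = Round(s_2, k_2) = 0x7435
s_4 = Round(s_3, k_3) = 0x4B31
s_5 = Round(s_4, k_4) = 0x9F53
s_6 = Round(s_5, k_5) = 0xB7CC
s_7 = Round(s_6, k_6) = 0x4AD2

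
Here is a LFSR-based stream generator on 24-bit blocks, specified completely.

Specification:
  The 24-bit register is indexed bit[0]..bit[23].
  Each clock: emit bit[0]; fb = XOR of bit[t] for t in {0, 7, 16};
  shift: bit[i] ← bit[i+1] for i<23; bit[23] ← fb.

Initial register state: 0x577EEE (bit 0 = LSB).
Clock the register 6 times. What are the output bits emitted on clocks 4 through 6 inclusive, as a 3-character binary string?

reg_0 = 0x577EEE
clock 1: out=0, reg = 0x2BBF77
clock 2: out=1, reg = 0x15DFBB
clock 3: out=1, reg = 0x8AEFDD
clock 4: out=1, reg = 0x4577EE
clock 5: out=0, reg = 0x22BBF7
clock 6: out=1, reg = 0x115DFB

101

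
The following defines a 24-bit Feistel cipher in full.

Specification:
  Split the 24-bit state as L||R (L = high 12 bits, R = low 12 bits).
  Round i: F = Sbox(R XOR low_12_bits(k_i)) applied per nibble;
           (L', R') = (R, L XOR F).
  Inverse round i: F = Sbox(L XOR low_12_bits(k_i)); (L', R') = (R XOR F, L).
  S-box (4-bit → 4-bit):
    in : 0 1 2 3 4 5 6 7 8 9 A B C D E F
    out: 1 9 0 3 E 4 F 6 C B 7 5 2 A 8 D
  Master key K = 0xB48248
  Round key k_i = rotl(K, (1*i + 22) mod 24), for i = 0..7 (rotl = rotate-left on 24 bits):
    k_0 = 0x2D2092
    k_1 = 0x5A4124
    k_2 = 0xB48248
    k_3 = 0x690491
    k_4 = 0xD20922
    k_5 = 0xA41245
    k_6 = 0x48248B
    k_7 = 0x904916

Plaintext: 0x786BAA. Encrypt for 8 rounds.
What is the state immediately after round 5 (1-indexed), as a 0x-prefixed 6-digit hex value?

0x1E09DD

s_0 = plaintext = 0x786BAA
s_1 = Round(s_0, k_0) = 0xBAA2BA
s_2 = Round(s_1, k_1) = 0x2BA812
s_3 = Round(s_2, k_2) = 0x8125FD
s_4 = Round(s_3, k_3) = 0x5FD1E0
s_5 = Round(s_4, k_4) = 0x1E09DD
s_6 = Round(s_5, k_5) = 0x9DD45C
s_7 = Round(s_6, k_6) = 0x45C87B
s_8 = Round(s_7, k_7) = 0x87BDA6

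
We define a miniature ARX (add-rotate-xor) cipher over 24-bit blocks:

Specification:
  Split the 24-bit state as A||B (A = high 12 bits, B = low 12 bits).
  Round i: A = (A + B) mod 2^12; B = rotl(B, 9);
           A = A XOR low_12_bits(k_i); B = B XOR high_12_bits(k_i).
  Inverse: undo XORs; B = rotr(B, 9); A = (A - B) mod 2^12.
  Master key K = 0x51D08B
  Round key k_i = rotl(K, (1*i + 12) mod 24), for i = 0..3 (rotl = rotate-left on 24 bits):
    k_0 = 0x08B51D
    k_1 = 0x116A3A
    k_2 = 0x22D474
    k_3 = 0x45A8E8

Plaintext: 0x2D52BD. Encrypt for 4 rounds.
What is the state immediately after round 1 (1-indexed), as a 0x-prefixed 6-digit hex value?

s_0 = plaintext = 0x2D52BD
s_1 = Round(s_0, k_0) = 0x08FADC
s_2 = Round(s_1, k_1) = 0x15184D
s_3 = Round(s_2, k_2) = 0xDEA924
s_4 = Round(s_3, k_3) = 0xFE6D7E

0x08FADC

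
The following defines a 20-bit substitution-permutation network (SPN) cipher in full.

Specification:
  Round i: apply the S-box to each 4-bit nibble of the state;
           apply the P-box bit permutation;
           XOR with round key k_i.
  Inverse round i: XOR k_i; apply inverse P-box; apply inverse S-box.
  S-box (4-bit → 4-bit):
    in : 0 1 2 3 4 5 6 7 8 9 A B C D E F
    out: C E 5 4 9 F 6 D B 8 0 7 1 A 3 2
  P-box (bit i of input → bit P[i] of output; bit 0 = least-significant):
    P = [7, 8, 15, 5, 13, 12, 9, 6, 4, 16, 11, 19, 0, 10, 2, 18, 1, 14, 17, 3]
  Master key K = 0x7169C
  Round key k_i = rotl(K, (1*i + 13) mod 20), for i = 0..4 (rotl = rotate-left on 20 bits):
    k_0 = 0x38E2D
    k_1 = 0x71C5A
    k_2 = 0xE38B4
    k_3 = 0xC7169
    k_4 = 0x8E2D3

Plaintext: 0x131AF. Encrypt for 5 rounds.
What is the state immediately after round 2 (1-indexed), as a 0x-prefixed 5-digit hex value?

0xFF761

s_0 = plaintext = 0x131AF
s_1 = Round(s_0, k_0) = 0x8C721
s_2 = Round(s_1, k_1) = 0xFF761
s_3 = Round(s_2, k_2) = 0x6E784
s_4 = Round(s_3, k_3) = 0x60D98
s_5 = Round(s_4, k_4) = 0x7A337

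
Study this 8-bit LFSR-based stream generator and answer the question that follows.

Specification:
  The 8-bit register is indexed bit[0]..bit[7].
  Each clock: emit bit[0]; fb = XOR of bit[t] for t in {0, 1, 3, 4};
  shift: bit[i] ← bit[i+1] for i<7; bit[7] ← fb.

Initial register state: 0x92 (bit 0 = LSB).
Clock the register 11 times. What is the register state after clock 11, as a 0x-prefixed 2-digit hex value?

0x98

reg_0 = 0x92
clock 1: out=0, reg = 0x49
clock 2: out=1, reg = 0x24
clock 3: out=0, reg = 0x12
clock 4: out=0, reg = 0x09
clock 5: out=1, reg = 0x04
clock 6: out=0, reg = 0x02
clock 7: out=0, reg = 0x81
clock 8: out=1, reg = 0xC0
clock 9: out=0, reg = 0x60
clock 10: out=0, reg = 0x30
clock 11: out=0, reg = 0x98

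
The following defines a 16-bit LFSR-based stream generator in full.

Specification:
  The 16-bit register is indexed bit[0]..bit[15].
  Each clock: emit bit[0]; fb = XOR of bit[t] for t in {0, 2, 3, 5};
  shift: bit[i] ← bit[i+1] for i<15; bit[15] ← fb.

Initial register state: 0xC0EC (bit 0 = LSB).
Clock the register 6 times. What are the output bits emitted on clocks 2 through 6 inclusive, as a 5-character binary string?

reg_0 = 0xC0EC
clock 1: out=0, reg = 0xE076
clock 2: out=0, reg = 0x703B
clock 3: out=1, reg = 0xB81D
clock 4: out=1, reg = 0xDC0E
clock 5: out=0, reg = 0x6E07
clock 6: out=1, reg = 0x3703

01101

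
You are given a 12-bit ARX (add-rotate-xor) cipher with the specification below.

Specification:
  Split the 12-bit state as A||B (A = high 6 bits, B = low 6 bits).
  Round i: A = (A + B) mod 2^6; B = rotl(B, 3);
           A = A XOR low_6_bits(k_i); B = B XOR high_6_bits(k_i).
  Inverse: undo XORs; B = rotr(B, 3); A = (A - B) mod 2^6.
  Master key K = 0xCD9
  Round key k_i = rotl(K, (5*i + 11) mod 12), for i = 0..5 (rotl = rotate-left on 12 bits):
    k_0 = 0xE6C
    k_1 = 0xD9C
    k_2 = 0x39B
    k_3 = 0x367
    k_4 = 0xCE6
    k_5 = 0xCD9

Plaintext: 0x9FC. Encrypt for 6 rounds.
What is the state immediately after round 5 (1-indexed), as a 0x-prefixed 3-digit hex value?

0x2FC

s_0 = plaintext = 0x9FC
s_1 = Round(s_0, k_0) = 0x3DE
s_2 = Round(s_1, k_1) = 0xC45
s_3 = Round(s_2, k_2) = 0xB66
s_4 = Round(s_3, k_3) = 0xD39
s_5 = Round(s_4, k_4) = 0x2FC
s_6 = Round(s_5, k_5) = 0x794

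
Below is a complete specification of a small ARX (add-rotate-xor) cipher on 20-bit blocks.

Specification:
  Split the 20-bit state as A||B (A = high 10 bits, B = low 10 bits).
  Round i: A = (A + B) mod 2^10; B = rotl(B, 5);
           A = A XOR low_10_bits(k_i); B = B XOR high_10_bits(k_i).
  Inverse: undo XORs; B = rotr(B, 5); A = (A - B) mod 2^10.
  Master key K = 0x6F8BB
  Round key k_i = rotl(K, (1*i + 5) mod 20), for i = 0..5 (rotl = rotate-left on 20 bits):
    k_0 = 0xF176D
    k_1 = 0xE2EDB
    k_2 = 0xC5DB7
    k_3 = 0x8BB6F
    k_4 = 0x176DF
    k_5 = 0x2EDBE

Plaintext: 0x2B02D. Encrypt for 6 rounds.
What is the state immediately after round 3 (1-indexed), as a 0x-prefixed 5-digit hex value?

0x9B00F

s_0 = plaintext = 0x2B02D
s_1 = Round(s_0, k_0) = 0xED264
s_2 = Round(s_1, k_1) = 0x30F18
s_3 = Round(s_2, k_2) = 0x9B00F
s_4 = Round(s_3, k_3) = 0x453CE
s_5 = Round(s_4, k_4) = 0x8F583
s_6 = Round(s_5, k_5) = 0x9F8D7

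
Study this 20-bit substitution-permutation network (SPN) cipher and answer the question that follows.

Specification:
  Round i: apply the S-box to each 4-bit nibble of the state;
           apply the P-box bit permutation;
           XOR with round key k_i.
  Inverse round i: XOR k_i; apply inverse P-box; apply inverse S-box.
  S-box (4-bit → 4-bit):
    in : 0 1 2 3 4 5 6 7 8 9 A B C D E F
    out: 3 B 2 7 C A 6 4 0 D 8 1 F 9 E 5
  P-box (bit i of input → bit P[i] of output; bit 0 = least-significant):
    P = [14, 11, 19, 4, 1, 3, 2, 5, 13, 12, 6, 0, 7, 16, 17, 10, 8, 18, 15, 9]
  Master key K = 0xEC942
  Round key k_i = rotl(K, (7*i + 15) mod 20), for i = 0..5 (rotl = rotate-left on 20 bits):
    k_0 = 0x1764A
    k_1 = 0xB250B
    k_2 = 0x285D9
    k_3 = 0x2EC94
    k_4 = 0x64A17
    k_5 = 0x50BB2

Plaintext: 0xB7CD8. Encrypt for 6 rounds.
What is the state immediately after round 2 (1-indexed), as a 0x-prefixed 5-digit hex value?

0x5E053

s_0 = plaintext = 0xB7CD8
s_1 = Round(s_0, k_0) = 0x34729
s_2 = Round(s_1, k_1) = 0x5E053
s_3 = Round(s_2, k_2) = 0xDFBF1
s_4 = Round(s_3, k_3) = 0x08702
s_5 = Round(s_4, k_4) = 0x2435D
s_6 = Round(s_5, k_5) = 0x37FCA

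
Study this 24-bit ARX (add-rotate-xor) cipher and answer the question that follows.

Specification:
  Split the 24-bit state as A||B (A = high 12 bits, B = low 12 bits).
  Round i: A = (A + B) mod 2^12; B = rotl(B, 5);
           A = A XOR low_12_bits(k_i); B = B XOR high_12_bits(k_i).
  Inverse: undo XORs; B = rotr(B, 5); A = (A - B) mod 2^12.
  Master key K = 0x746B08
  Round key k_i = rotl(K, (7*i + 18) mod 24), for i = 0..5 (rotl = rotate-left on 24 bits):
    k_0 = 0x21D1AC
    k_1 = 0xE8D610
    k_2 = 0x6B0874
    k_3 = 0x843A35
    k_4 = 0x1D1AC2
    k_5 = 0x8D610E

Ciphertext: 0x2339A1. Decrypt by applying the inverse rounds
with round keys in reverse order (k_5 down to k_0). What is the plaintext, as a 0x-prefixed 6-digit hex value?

s_0 = ciphertext = 0x2339A1
s_1 = InvRound(s_0, k_5) = 0x7B2B8B
s_2 = InvRound(s_1, k_4) = 0x01ED52
s_3 = InvRound(s_2, k_3) = 0x1838A8
s_4 = InvRound(s_3, k_2) = 0xD87C70
s_5 = InvRound(s_4, k_1) = 0xD00E97
s_6 = InvRound(s_5, k_0) = 0x748564

0x748564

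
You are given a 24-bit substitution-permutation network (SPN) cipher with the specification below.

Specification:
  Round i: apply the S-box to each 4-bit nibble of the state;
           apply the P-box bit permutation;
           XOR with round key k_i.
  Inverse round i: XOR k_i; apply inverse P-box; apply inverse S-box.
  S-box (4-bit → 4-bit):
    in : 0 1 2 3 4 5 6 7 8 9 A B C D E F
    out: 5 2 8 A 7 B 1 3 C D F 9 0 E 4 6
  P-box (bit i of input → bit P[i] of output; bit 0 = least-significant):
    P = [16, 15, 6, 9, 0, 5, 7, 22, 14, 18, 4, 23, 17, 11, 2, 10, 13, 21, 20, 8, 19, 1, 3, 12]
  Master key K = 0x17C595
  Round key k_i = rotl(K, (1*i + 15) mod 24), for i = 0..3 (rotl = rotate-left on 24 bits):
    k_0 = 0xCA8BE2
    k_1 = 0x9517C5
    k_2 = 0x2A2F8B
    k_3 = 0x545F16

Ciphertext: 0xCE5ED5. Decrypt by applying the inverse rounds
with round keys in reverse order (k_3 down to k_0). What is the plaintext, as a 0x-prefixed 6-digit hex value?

s_0 = ciphertext = 0xCE5ED5
s_1 = InvRound(s_0, k_3) = 0x78620E
s_2 = InvRound(s_1, k_2) = 0xC8A69C
s_3 = InvRound(s_2, k_1) = 0x99CFB4
s_4 = InvRound(s_3, k_0) = 0x1E9020

0x1E9020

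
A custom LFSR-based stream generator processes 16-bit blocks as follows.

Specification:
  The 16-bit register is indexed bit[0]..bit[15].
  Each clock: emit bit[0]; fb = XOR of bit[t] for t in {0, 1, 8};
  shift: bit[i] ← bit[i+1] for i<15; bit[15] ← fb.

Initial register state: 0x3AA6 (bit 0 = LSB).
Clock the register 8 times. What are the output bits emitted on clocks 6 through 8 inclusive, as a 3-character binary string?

101

reg_0 = 0x3AA6
clock 1: out=0, reg = 0x9D53
clock 2: out=1, reg = 0xCEA9
clock 3: out=1, reg = 0xE754
clock 4: out=0, reg = 0xF3AA
clock 5: out=0, reg = 0x79D5
clock 6: out=1, reg = 0x3CEA
clock 7: out=0, reg = 0x9E75
clock 8: out=1, reg = 0xCF3A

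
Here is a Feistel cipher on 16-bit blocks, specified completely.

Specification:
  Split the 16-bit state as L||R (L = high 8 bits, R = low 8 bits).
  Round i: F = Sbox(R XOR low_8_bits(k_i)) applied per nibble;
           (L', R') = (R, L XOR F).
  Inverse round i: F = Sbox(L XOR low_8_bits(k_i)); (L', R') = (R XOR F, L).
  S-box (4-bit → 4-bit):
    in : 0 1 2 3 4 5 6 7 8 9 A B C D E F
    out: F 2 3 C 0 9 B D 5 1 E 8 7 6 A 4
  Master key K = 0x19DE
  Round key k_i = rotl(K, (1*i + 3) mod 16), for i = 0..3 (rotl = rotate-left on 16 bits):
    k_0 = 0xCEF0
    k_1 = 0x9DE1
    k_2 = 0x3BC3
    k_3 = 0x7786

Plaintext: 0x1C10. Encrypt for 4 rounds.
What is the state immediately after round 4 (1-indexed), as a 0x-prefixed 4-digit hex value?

0xBC4D

s_0 = plaintext = 0x1C10
s_1 = Round(s_0, k_0) = 0x10B3
s_2 = Round(s_1, k_1) = 0xB383
s_3 = Round(s_2, k_2) = 0x83BC
s_4 = Round(s_3, k_3) = 0xBC4D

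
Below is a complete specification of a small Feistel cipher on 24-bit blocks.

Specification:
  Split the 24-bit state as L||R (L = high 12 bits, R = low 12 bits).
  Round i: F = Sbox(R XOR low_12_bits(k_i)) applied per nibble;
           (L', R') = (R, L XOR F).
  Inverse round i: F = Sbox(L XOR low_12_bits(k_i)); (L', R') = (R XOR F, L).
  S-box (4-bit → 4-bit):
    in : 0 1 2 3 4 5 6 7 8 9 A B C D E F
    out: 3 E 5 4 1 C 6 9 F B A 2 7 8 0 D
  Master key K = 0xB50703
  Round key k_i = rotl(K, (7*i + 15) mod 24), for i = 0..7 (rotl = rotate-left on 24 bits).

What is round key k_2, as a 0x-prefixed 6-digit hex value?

K = 0xB50703
k_0 = rotl(K, (7*0+15) mod 24) = rotl(K, 15) = 0x81DA83
k_1 = rotl(K, (7*1+15) mod 24) = rotl(K, 22) = 0xED41C0
k_2 = rotl(K, (7*2+15) mod 24) = rotl(K, 5) = 0xA0E076

0xA0E076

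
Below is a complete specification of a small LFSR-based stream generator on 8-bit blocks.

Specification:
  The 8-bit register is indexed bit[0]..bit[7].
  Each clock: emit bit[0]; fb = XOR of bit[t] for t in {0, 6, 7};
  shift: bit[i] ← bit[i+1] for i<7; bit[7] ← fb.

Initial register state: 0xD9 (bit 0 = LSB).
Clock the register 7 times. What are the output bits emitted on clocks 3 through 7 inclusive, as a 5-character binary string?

reg_0 = 0xD9
clock 1: out=1, reg = 0xEC
clock 2: out=0, reg = 0x76
clock 3: out=0, reg = 0xBB
clock 4: out=1, reg = 0x5D
clock 5: out=1, reg = 0x2E
clock 6: out=0, reg = 0x17
clock 7: out=1, reg = 0x8B

01101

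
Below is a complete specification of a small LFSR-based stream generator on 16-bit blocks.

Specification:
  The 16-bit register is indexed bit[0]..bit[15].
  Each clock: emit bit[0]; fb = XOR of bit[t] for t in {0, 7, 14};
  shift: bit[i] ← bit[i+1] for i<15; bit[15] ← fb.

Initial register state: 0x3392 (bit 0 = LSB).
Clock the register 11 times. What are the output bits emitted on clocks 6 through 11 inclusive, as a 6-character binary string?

001110

reg_0 = 0x3392
clock 1: out=0, reg = 0x99C9
clock 2: out=1, reg = 0x4CE4
clock 3: out=0, reg = 0x2672
clock 4: out=0, reg = 0x1339
clock 5: out=1, reg = 0x899C
clock 6: out=0, reg = 0xC4CE
clock 7: out=0, reg = 0x6267
clock 8: out=1, reg = 0x3133
clock 9: out=1, reg = 0x9899
clock 10: out=1, reg = 0x4C4C
clock 11: out=0, reg = 0xA626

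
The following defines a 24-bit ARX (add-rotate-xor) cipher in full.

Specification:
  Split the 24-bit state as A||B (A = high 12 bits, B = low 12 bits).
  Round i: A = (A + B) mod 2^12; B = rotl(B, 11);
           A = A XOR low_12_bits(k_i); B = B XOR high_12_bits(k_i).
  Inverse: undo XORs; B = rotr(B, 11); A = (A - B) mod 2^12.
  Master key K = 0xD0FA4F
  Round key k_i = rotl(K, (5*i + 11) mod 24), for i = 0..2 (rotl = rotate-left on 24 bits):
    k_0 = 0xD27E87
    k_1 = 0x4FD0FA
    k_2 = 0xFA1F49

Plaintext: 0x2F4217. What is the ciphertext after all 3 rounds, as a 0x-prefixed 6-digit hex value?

s_0 = plaintext = 0x2F4217
s_1 = Round(s_0, k_0) = 0xB8C42C
s_2 = Round(s_1, k_1) = 0xF426EB
s_3 = Round(s_2, k_2) = 0x9644D4

0x9644D4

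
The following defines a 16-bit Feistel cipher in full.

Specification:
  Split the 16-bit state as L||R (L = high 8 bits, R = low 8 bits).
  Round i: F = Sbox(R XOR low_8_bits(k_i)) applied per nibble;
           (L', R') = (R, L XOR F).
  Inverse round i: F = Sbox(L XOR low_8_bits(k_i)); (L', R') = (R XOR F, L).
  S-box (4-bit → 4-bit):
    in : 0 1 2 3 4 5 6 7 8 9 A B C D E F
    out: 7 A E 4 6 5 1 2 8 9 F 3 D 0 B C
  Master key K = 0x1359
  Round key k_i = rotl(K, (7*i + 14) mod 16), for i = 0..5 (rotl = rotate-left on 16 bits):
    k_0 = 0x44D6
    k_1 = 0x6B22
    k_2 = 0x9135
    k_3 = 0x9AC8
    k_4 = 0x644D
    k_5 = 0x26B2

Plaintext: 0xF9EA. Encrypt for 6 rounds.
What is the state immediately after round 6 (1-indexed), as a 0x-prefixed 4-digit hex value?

0x491A

s_0 = plaintext = 0xF9EA
s_1 = Round(s_0, k_0) = 0xEAB4
s_2 = Round(s_1, k_1) = 0xB47B
s_3 = Round(s_2, k_2) = 0x7BDF
s_4 = Round(s_3, k_3) = 0xDFD9
s_5 = Round(s_4, k_4) = 0xD949
s_6 = Round(s_5, k_5) = 0x491A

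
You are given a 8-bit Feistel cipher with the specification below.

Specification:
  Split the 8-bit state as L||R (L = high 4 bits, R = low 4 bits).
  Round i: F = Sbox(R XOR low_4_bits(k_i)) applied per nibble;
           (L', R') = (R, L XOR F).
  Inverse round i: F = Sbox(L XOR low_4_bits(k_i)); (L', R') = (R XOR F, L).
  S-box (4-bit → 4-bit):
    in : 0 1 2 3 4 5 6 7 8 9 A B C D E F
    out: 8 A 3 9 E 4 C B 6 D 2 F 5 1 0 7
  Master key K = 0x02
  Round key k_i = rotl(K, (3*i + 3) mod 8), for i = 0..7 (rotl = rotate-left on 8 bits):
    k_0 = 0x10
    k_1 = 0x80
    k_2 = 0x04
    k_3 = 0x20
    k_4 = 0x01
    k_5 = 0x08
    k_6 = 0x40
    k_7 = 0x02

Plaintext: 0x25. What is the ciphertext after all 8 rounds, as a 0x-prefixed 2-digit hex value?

0xEB

s_0 = plaintext = 0x25
s_1 = Round(s_0, k_0) = 0x56
s_2 = Round(s_1, k_1) = 0x69
s_3 = Round(s_2, k_2) = 0x97
s_4 = Round(s_3, k_3) = 0x72
s_5 = Round(s_4, k_4) = 0x2E
s_6 = Round(s_5, k_5) = 0xEE
s_7 = Round(s_6, k_6) = 0xEE
s_8 = Round(s_7, k_7) = 0xEB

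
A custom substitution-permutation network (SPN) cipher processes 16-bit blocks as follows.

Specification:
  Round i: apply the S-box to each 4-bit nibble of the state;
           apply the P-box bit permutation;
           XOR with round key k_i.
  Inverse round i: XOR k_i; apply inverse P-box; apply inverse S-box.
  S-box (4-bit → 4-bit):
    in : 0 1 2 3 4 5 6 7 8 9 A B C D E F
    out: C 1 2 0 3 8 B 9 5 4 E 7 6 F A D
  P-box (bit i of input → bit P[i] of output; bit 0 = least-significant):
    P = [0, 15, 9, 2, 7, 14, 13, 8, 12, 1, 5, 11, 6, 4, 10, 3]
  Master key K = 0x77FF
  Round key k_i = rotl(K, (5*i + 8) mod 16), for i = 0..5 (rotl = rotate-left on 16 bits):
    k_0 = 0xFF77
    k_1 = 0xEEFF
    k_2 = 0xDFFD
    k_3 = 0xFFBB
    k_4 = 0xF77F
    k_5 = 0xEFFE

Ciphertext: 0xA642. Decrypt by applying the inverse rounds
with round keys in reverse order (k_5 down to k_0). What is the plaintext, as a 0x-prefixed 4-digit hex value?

s_0 = ciphertext = 0xA642
s_1 = InvRound(s_0, k_5) = 0xE065
s_2 = InvRound(s_1, k_4) = 0xA459
s_3 = InvRound(s_2, k_3) = 0x1D69
s_4 = InvRound(s_3, k_2) = 0x234A
s_5 = InvRound(s_4, k_1) = 0xC066
s_6 = InvRound(s_5, k_0) = 0xC708

0xC708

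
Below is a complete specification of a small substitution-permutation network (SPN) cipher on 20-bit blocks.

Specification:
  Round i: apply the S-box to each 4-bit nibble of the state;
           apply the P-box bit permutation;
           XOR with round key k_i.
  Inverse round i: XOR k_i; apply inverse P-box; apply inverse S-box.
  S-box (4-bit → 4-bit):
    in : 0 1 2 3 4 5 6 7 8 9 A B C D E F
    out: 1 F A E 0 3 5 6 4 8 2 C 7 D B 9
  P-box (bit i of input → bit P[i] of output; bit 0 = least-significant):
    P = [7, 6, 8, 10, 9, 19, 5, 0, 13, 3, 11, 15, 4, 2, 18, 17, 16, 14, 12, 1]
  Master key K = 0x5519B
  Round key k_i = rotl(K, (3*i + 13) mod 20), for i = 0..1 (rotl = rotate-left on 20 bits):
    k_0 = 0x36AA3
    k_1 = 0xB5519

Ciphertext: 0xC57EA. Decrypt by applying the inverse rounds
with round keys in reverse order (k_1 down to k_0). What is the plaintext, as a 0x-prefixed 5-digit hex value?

0xBCDC2

s_0 = ciphertext = 0xC57EA
s_1 = InvRound(s_0, k_1) = 0xFD4D5
s_2 = InvRound(s_1, k_0) = 0xBCDC2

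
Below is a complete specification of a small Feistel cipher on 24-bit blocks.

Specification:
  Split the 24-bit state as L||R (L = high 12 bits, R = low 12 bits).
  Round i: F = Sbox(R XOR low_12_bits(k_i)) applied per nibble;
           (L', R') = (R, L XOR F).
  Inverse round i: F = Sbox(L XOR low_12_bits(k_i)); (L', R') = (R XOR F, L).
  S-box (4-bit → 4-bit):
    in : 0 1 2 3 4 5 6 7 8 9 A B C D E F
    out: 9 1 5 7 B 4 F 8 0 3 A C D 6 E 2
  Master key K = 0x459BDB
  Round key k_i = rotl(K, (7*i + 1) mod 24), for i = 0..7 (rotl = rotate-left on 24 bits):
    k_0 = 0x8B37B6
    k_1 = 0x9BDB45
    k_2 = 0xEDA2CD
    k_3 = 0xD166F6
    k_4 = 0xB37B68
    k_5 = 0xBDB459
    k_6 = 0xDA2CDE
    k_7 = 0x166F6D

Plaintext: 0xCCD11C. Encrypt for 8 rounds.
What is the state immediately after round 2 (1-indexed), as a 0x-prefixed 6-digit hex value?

s_0 = plaintext = 0xCCD11C
s_1 = Round(s_0, k_0) = 0x11C367
s_2 = Round(s_1, k_1) = 0x367149
s_3 = Round(s_2, k_2) = 0x14946C
s_4 = Round(s_3, k_3) = 0x46C473
s_5 = Round(s_4, k_4) = 0x473670
s_6 = Round(s_5, k_5) = 0x670120
s_7 = Round(s_6, k_6) = 0x12005E
s_8 = Round(s_7, k_7) = 0x05E357

0x367149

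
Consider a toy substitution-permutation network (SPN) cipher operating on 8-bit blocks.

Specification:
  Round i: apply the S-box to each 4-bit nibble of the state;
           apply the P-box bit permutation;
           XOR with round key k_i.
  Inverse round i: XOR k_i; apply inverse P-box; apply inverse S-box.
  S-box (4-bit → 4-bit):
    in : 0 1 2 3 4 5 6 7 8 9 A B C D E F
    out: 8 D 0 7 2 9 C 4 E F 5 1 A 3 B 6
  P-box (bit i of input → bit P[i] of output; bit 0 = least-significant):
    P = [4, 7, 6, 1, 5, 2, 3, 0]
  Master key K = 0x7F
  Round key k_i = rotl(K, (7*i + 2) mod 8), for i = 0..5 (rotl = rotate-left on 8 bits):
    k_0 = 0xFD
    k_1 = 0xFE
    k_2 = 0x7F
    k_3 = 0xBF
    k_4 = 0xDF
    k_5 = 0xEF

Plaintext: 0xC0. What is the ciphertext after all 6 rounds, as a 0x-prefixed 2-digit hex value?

s_0 = plaintext = 0xC0
s_1 = Round(s_0, k_0) = 0xFA
s_2 = Round(s_1, k_1) = 0xA2
s_3 = Round(s_2, k_2) = 0x57
s_4 = Round(s_3, k_3) = 0xDE
s_5 = Round(s_4, k_4) = 0x69
s_6 = Round(s_5, k_5) = 0x34

0x34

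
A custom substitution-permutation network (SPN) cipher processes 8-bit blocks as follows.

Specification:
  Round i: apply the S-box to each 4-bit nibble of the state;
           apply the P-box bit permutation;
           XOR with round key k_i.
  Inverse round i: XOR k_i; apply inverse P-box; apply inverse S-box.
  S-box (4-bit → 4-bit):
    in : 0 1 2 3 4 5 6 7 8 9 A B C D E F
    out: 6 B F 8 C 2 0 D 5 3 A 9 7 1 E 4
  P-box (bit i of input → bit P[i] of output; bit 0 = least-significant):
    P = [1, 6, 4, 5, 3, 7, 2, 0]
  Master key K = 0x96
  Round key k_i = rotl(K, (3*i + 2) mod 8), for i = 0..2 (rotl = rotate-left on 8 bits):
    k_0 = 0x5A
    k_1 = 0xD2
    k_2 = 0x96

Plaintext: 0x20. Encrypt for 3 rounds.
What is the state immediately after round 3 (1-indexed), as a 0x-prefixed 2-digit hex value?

0x41

s_0 = plaintext = 0x20
s_1 = Round(s_0, k_0) = 0x87
s_2 = Round(s_1, k_1) = 0xEC
s_3 = Round(s_2, k_2) = 0x41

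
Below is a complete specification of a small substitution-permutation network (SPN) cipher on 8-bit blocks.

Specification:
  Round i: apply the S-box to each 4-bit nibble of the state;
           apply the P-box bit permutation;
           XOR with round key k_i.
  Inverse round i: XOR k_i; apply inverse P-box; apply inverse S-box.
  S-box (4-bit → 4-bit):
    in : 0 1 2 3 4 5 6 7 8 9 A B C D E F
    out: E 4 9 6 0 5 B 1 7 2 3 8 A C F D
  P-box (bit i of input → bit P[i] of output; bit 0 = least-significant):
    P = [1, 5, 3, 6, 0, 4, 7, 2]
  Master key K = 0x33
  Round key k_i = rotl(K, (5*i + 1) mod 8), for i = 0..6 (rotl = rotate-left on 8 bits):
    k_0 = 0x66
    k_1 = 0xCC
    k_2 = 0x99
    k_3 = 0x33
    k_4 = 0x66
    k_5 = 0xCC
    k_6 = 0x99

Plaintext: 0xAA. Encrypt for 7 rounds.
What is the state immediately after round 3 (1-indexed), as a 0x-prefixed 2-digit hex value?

0x9B

s_0 = plaintext = 0xAA
s_1 = Round(s_0, k_0) = 0x55
s_2 = Round(s_1, k_1) = 0x47
s_3 = Round(s_2, k_2) = 0x9B
s_4 = Round(s_3, k_3) = 0x63
s_5 = Round(s_4, k_4) = 0x5B
s_6 = Round(s_5, k_5) = 0x0D
s_7 = Round(s_6, k_6) = 0x45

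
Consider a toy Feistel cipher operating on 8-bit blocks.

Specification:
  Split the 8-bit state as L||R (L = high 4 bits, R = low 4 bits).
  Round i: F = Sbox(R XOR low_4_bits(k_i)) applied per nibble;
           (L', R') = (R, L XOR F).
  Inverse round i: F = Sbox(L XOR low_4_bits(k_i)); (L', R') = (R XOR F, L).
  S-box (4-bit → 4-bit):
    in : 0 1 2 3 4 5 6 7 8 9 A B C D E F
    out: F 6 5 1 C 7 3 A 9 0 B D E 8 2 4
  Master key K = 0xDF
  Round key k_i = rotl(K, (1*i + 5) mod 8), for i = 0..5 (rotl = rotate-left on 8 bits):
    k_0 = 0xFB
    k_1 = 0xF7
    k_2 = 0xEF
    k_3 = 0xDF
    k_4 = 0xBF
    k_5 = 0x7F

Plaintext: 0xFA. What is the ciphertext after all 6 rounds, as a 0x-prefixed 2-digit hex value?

s_0 = plaintext = 0xFA
s_1 = Round(s_0, k_0) = 0xA9
s_2 = Round(s_1, k_1) = 0x98
s_3 = Round(s_2, k_2) = 0x83
s_4 = Round(s_3, k_3) = 0x36
s_5 = Round(s_4, k_4) = 0x63
s_6 = Round(s_5, k_5) = 0x38

0x38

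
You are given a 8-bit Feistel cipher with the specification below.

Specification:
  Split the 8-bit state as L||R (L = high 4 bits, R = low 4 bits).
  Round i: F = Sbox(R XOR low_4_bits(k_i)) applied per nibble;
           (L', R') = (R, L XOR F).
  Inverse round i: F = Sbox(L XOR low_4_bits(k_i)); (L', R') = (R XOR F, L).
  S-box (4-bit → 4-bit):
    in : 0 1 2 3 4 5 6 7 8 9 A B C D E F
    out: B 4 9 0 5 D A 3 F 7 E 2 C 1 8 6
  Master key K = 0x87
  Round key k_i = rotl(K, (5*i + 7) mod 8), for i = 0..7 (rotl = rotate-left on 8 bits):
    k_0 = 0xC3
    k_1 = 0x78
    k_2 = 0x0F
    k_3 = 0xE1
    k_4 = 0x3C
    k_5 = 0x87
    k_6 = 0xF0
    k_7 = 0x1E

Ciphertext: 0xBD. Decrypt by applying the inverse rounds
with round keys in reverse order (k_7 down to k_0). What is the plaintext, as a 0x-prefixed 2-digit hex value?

0xCF

s_0 = ciphertext = 0xBD
s_1 = InvRound(s_0, k_7) = 0x0B
s_2 = InvRound(s_1, k_6) = 0x00
s_3 = InvRound(s_2, k_5) = 0x30
s_4 = InvRound(s_3, k_4) = 0x63
s_5 = InvRound(s_4, k_3) = 0x06
s_6 = InvRound(s_5, k_2) = 0x00
s_7 = InvRound(s_6, k_1) = 0xF0
s_8 = InvRound(s_7, k_0) = 0xCF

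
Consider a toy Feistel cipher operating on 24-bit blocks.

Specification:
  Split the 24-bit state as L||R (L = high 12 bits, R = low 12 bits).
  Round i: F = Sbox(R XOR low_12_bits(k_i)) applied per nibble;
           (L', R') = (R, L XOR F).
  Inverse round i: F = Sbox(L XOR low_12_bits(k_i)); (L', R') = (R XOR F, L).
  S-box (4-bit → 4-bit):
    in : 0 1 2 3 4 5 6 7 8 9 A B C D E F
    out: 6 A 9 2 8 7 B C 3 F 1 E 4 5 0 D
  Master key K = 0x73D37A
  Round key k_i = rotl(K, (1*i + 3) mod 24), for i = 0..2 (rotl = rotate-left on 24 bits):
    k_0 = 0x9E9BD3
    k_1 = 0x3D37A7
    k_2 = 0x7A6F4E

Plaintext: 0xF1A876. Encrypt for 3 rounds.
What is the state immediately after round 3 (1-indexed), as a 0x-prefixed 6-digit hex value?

0x967692

s_0 = plaintext = 0xF1A876
s_1 = Round(s_0, k_0) = 0x876D0D
s_2 = Round(s_1, k_1) = 0xD0D967
s_3 = Round(s_2, k_2) = 0x967692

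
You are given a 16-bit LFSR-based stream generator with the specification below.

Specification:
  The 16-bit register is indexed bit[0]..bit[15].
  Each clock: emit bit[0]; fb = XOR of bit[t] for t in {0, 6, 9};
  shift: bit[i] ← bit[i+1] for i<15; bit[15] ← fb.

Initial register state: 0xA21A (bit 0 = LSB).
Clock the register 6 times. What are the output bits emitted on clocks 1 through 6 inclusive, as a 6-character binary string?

reg_0 = 0xA21A
clock 1: out=0, reg = 0xD10D
clock 2: out=1, reg = 0xE886
clock 3: out=0, reg = 0x7443
clock 4: out=1, reg = 0x3A21
clock 5: out=1, reg = 0x1D10
clock 6: out=0, reg = 0x0E88

010110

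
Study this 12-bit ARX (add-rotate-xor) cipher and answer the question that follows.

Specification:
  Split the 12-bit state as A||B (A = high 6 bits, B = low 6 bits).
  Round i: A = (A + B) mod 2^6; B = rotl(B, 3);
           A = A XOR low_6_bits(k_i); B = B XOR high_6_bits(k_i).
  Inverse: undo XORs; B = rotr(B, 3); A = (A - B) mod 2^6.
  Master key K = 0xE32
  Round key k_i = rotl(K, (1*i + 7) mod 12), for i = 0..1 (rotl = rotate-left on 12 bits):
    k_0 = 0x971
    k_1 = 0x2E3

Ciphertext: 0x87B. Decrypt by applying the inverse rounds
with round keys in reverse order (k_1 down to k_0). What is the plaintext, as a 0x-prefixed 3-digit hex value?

s_0 = ciphertext = 0x87B
s_1 = InvRound(s_0, k_1) = 0xF06
s_2 = InvRound(s_1, k_0) = 0xC5C

0xC5C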